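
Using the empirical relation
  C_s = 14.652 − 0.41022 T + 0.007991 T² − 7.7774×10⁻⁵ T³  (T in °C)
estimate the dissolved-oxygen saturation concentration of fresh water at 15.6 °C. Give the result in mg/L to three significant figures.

C_s = 14.652 − 0.41022×15.6 + 0.007991×15.6² − 7.7774×10⁻⁵×15.6³ = 9.902 mg/L.

C_s ≈ 9.90 mg/L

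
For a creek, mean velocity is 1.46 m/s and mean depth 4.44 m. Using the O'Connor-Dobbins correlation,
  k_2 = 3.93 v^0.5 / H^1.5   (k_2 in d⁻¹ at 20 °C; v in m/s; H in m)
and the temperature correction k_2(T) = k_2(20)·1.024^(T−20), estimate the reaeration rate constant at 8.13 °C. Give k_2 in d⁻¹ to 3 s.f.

k_2 ≈ 0.383 d⁻¹

k_2(20) = 3.93 × 1.46^0.5 / 4.44^1.5 = 3.93 × 1.208 / 9.356 = 0.5076 d⁻¹.
k_2(8.13) = 0.5076 × 1.024^(8.13−20) = 0.5076 × 0.7546 = 0.3830 d⁻¹.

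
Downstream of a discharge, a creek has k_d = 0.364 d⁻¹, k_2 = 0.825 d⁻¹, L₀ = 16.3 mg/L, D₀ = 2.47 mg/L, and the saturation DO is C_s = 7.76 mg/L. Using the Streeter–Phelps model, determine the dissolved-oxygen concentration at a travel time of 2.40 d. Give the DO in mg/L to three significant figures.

DO ≈ 3.82 mg/L

k_d L₀/(k_2−k_d) = 0.364×16.3/(0.825−0.364) = 5.933/0.4610 = 12.87 mg/L.
e^(−k_d t) = e^(−0.364×2.400) = 0.4174; e^(−k_2 t) = e^(−0.825×2.400) = 0.1381.
D = 12.87 × (0.4174 − 0.1381) + 2.47 × 0.1381 = 3.596 + 0.3410 = 3.937 mg/L.
DO = C_s − D = 7.76 − 3.937 = 3.823 mg/L.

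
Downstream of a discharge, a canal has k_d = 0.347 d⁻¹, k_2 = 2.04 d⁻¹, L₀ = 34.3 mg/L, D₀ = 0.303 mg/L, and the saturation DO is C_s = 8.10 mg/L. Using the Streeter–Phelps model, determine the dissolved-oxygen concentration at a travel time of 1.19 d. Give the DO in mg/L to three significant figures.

DO ≈ 4.04 mg/L

k_d L₀/(k_2−k_d) = 0.347×34.3/(2.04−0.347) = 11.90/1.693 = 7.030 mg/L.
e^(−k_d t) = e^(−0.347×1.190) = 0.6617; e^(−k_2 t) = e^(−2.04×1.190) = 0.08825.
D = 7.030 × (0.6617 − 0.08825) + 0.303 × 0.08825 = 4.032 + 0.02674 = 4.058 mg/L.
DO = C_s − D = 8.10 − 4.058 = 4.042 mg/L.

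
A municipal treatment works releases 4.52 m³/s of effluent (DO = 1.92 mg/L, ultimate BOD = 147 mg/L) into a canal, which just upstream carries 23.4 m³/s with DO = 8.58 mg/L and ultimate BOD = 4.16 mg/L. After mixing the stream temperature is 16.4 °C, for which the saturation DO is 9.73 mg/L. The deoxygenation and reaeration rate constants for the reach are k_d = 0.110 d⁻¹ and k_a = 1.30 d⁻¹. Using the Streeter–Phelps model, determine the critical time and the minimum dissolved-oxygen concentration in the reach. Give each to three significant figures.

t_c ≈ 0.269 d; minimum DO ≈ 7.49 mg/L

Mixed DO = (23.4×8.58 + 4.52×1.92)/(23.4+4.52) = 209.5/27.92 = 7.502 mg/L.
Mixed L₀ = (23.4×4.16 + 4.52×147)/(27.92) = 761.8/27.92 = 27.28 mg/L.
Initial deficit D₀ = C_s − DO₀ = 9.73 − 7.502 = 2.228 mg/L.
t_c = (1/1.190) ln[(1.30/0.110)(1 − 2.228×1.190/(0.110×27.28))] = 0.8403 × ln(1.377) = 0.2689 d.
D_c = (0.110/1.30) × 27.28 × e^(−0.110×0.2689) = 0.08462 × 27.28 × 0.9708 = 2.241 mg/L.
Minimum DO = 9.73 − 2.241 = 7.489 mg/L.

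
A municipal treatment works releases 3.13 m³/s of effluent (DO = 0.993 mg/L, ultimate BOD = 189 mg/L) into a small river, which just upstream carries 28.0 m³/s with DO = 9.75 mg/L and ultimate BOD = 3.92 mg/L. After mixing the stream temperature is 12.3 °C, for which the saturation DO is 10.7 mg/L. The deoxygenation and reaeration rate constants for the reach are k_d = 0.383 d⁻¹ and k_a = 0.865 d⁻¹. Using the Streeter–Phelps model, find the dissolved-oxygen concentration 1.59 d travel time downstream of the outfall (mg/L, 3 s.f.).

DO ≈ 5.03 mg/L

Mixed DO = (28.0×9.75 + 3.13×0.993)/(28.0+3.13) = 276.1/31.13 = 8.870 mg/L.
Mixed L₀ = (28.0×3.92 + 3.13×189)/(31.13) = 701.3/31.13 = 22.53 mg/L.
Initial deficit D₀ = C_s − DO₀ = 10.7 − 8.870 = 1.830 mg/L.
D(1.59) = [0.383×22.53/(0.865−0.383)](e^(−0.383×1.59) − e^(−0.865×1.59)) + 1.830 e^(−0.865×1.59)
= 17.90 × (0.5439 − 0.2528) + 1.830 × 0.2528 = 5.675 mg/L.
DO = 10.7 − 5.675 = 5.025 mg/L.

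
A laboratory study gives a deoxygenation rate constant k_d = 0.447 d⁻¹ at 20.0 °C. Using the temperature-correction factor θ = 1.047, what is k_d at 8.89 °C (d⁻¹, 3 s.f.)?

k_d(T₂) = k_d(T₁) · θ^(T₂−T₁) = 0.447 × 1.047^(8.89−20.0)
= 0.447 × 1.047^-11.1 = 0.447 × 0.6003 = 0.2683 d⁻¹.

k_d ≈ 0.268 d⁻¹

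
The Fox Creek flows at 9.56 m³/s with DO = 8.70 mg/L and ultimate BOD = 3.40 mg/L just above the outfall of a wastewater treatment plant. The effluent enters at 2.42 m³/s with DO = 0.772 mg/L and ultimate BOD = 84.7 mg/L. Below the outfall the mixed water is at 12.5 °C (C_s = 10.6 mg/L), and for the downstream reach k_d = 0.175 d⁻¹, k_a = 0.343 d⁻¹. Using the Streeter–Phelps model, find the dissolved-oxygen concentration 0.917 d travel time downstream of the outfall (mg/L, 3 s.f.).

DO ≈ 5.53 mg/L

Mixed DO = (9.56×8.70 + 2.42×0.772)/(9.56+2.42) = 85.04/11.98 = 7.099 mg/L.
Mixed L₀ = (9.56×3.40 + 2.42×84.7)/(11.98) = 237.5/11.98 = 19.82 mg/L.
Initial deficit D₀ = C_s − DO₀ = 10.6 − 7.099 = 3.501 mg/L.
D(0.917) = [0.175×19.82/(0.343−0.175)](e^(−0.175×0.917) − e^(−0.343×0.917)) + 3.501 e^(−0.343×0.917)
= 20.65 × (0.8517 − 0.7301) + 3.501 × 0.7301 = 5.068 mg/L.
DO = 10.6 − 5.068 = 5.532 mg/L.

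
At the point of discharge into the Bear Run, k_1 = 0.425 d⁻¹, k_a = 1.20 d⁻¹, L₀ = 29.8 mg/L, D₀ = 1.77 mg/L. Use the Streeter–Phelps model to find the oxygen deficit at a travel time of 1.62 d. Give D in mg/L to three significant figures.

k_1 L₀/(k_a−k_1) = 0.425×29.8/(1.20−0.425) = 12.66/0.7750 = 16.34 mg/L.
e^(−k_1 t) = e^(−0.425×1.620) = 0.5023; e^(−k_a t) = e^(−1.20×1.620) = 0.1431.
D = 16.34 × (0.5023 − 0.1431) + 1.77 × 0.1431 = 5.870 + 0.2533 = 6.123 mg/L.

D ≈ 6.12 mg/L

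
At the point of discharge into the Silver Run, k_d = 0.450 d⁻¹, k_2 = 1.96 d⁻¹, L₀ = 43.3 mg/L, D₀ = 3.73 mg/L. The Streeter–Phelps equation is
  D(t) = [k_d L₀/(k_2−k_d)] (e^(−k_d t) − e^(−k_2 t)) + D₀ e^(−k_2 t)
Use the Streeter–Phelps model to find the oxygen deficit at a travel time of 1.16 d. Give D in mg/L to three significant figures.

D ≈ 6.71 mg/L

k_d L₀/(k_2−k_d) = 0.450×43.3/(1.96−0.450) = 19.48/1.510 = 12.90 mg/L.
e^(−k_d t) = e^(−0.450×1.160) = 0.5933; e^(−k_2 t) = e^(−1.96×1.160) = 0.1029.
D = 12.90 × (0.5933 − 0.1029) + 3.73 × 0.1029 = 6.328 + 0.3840 = 6.712 mg/L.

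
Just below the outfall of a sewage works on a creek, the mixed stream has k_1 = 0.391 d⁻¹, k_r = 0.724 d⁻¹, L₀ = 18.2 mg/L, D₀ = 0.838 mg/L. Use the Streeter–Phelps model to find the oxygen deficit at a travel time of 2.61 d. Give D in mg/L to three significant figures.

D ≈ 4.60 mg/L

k_1 L₀/(k_r−k_1) = 0.391×18.2/(0.724−0.391) = 7.116/0.3330 = 21.37 mg/L.
e^(−k_1 t) = e^(−0.391×2.610) = 0.3604; e^(−k_r t) = e^(−0.724×2.610) = 0.1511.
D = 21.37 × (0.3604 − 0.1511) + 0.838 × 0.1511 = 4.472 + 0.1266 = 4.599 mg/L.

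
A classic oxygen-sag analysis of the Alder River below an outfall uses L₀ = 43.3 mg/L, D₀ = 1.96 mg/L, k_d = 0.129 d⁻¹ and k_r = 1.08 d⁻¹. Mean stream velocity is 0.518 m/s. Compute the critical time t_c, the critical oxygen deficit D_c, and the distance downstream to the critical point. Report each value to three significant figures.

t_c ≈ 1.81 d; D_c ≈ 4.10 mg/L; x_c ≈ 80.9 km

With k_r/k_d = 8.372 and 1 − D₀(k_r−k_d)/(k_d L₀) = 0.6663,
t_c = ln(8.372 × 0.6663) / (1.08 − 0.129) = ln(5.578) / 0.9510 = 1.719/0.9510 = 1.807 d.
D_c = (k_d/k_r) L₀ e^(−k_d t_c) = (0.129/1.08) × 43.3 × e^(−0.129×1.807) = 0.1194 × 43.3 × 0.7920 = 4.096 mg/L.
x_c = v t_c = 0.518 m/s × 1.807 d × 86400 s/d = 80890 m ≈ 80.9 km.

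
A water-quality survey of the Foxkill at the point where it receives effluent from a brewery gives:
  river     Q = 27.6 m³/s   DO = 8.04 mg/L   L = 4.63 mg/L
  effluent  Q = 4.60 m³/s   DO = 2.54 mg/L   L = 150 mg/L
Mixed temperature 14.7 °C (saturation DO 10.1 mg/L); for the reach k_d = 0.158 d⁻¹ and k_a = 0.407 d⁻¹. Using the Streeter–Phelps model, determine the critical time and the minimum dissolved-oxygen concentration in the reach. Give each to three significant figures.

t_c ≈ 3.02 d; minimum DO ≈ 3.98 mg/L

Mixed DO = (27.6×8.04 + 4.60×2.54)/(27.6+4.60) = 233.6/32.20 = 7.254 mg/L.
Mixed L₀ = (27.6×4.63 + 4.60×150)/(32.20) = 817.8/32.20 = 25.40 mg/L.
Initial deficit D₀ = C_s − DO₀ = 10.1 − 7.254 = 2.846 mg/L.
t_c = (1/0.2490) ln[(0.407/0.158)(1 − 2.846×0.2490/(0.158×25.40))] = 4.016 × ln(2.121) = 3.020 d.
D_c = (0.158/0.407) × 25.40 × e^(−0.158×3.020) = 0.3882 × 25.40 × 0.6206 = 6.118 mg/L.
Minimum DO = 10.1 − 6.118 = 3.982 mg/L.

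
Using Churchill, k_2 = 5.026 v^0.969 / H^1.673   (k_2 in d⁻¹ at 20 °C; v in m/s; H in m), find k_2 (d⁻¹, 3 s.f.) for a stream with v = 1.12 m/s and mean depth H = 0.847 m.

k_2 = 5.026 × 1.12^0.969 / 0.847^1.673 = 5.026 × 1.116 / 0.7574 = 7.406 d⁻¹.

k_2 ≈ 7.41 d⁻¹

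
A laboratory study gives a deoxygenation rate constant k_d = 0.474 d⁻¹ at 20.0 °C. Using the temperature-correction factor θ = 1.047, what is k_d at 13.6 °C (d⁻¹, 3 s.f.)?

k_d ≈ 0.353 d⁻¹

k_d(T₂) = k_d(T₁) · θ^(T₂−T₁) = 0.474 × 1.047^(13.6−20.0)
= 0.474 × 1.047^-6.40 = 0.474 × 0.7453 = 0.3533 d⁻¹.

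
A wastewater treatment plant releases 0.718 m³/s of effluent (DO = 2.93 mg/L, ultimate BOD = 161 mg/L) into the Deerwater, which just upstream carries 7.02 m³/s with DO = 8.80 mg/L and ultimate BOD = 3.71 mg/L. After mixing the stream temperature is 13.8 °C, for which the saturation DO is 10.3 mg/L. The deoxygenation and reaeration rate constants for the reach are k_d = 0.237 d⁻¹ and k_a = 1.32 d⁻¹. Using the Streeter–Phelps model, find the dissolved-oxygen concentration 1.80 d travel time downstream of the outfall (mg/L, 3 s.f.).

Mixed DO = (7.02×8.80 + 0.718×2.93)/(7.02+0.718) = 63.88/7.738 = 8.255 mg/L.
Mixed L₀ = (7.02×3.71 + 0.718×161)/(7.738) = 141.6/7.738 = 18.30 mg/L.
Initial deficit D₀ = C_s − DO₀ = 10.3 − 8.255 = 2.045 mg/L.
D(1.80) = [0.237×18.30/(1.32−0.237)](e^(−0.237×1.80) − e^(−1.32×1.80)) + 2.045 e^(−1.32×1.80)
= 4.006 × (0.6527 − 0.09292) + 2.045 × 0.09292 = 2.432 mg/L.
DO = 10.3 − 2.432 = 7.868 mg/L.

DO ≈ 7.87 mg/L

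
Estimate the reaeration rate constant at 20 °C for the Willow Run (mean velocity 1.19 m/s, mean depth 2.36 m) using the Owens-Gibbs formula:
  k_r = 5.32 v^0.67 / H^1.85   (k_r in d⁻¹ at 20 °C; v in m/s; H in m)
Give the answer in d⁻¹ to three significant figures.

k_r = 5.32 × 1.19^0.67 / 2.36^1.85 = 5.32 × 1.124 / 4.897 = 1.221 d⁻¹.

k_r ≈ 1.22 d⁻¹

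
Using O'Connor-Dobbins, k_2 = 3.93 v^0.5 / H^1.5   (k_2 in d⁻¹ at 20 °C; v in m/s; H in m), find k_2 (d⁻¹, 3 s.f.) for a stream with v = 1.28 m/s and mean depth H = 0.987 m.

k_2 = 3.93 × 1.28^0.5 / 0.987^1.5 = 3.93 × 1.131 / 0.9806 = 4.534 d⁻¹.

k_2 ≈ 4.53 d⁻¹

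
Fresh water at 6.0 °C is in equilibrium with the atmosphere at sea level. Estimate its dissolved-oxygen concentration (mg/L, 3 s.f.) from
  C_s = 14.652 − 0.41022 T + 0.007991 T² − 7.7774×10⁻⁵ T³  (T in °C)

C_s = 14.652 − 0.41022×6.0 + 0.007991×6.0² − 7.7774×10⁻⁵×6.0³ = 12.46 mg/L.

C_s ≈ 12.5 mg/L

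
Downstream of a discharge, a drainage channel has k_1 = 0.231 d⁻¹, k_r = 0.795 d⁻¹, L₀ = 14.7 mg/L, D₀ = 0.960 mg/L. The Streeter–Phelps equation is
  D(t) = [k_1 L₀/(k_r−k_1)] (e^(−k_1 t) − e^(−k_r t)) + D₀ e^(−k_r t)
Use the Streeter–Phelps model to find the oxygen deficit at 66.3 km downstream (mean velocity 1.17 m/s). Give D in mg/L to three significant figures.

Travel time t = x/v = 66.3 km / (1.17 m/s) = 66300 m / 1.17 m/s = 56670 s = 0.6559 d.
k_1 L₀/(k_r−k_1) = 0.231×14.7/(0.795−0.231) = 3.396/0.5640 = 6.021 mg/L.
e^(−k_1 t) = e^(−0.231×0.6559) = 0.8594; e^(−k_r t) = e^(−0.795×0.6559) = 0.5937.
D = 6.021 × (0.8594 − 0.5937) + 0.960 × 0.5937 = 1.600 + 0.5699 = 2.170 mg/L.

D ≈ 2.17 mg/L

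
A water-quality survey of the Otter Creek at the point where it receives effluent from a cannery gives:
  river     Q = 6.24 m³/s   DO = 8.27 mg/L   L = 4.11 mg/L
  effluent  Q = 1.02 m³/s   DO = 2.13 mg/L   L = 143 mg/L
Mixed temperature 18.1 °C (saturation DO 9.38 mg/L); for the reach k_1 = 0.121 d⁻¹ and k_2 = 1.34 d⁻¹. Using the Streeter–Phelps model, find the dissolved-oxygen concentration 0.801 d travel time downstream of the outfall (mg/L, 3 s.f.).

Mixed DO = (6.24×8.27 + 1.02×2.13)/(6.24+1.02) = 53.78/7.260 = 7.407 mg/L.
Mixed L₀ = (6.24×4.11 + 1.02×143)/(7.260) = 171.5/7.260 = 23.62 mg/L.
Initial deficit D₀ = C_s − DO₀ = 9.38 − 7.407 = 1.973 mg/L.
D(0.801) = [0.121×23.62/(1.34−0.121)](e^(−0.121×0.801) − e^(−1.34×0.801)) + 1.973 e^(−1.34×0.801)
= 2.345 × (0.9076 − 0.3419) + 1.973 × 0.3419 = 2.001 mg/L.
DO = 9.38 − 2.001 = 7.379 mg/L.

DO ≈ 7.38 mg/L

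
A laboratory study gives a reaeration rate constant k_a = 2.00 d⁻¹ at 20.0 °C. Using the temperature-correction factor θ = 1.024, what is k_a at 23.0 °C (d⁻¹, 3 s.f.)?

k_a ≈ 2.15 d⁻¹

k_a(T₂) = k_a(T₁) · θ^(T₂−T₁) = 2.00 × 1.024^(23.0−20.0)
= 2.00 × 1.024^3.00 = 2.00 × 1.074 = 2.147 d⁻¹.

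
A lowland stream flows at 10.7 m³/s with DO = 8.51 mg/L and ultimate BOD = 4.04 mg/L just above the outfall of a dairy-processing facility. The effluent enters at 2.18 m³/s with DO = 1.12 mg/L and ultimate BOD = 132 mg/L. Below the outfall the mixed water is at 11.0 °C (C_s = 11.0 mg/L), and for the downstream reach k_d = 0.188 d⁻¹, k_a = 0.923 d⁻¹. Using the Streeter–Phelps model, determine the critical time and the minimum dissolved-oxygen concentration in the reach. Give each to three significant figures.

t_c ≈ 1.02 d; minimum DO ≈ 6.68 mg/L

Mixed DO = (10.7×8.51 + 2.18×1.12)/(10.7+2.18) = 93.50/12.88 = 7.259 mg/L.
Mixed L₀ = (10.7×4.04 + 2.18×132)/(12.88) = 331.0/12.88 = 25.70 mg/L.
Initial deficit D₀ = C_s − DO₀ = 11.0 − 7.259 = 3.741 mg/L.
t_c = (1/0.7350) ln[(0.923/0.188)(1 − 3.741×0.7350/(0.188×25.70))] = 1.361 × ln(2.115) = 1.019 d.
D_c = (0.188/0.923) × 25.70 × e^(−0.188×1.019) = 0.2037 × 25.70 × 0.8256 = 4.321 mg/L.
Minimum DO = 11.0 − 4.321 = 6.679 mg/L.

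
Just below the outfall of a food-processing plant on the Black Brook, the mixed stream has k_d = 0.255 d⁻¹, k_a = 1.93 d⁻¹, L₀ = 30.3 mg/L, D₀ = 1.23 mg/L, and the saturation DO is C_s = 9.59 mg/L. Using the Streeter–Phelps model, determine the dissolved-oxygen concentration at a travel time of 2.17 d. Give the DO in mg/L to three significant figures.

DO ≈ 6.99 mg/L

k_d L₀/(k_a−k_d) = 0.255×30.3/(1.93−0.255) = 7.727/1.675 = 4.613 mg/L.
e^(−k_d t) = e^(−0.255×2.170) = 0.5750; e^(−k_a t) = e^(−1.93×2.170) = 0.01518.
D = 4.613 × (0.5750 − 0.01518) + 1.23 × 0.01518 = 2.582 + 0.01867 = 2.601 mg/L.
DO = C_s − D = 9.59 − 2.601 = 6.989 mg/L.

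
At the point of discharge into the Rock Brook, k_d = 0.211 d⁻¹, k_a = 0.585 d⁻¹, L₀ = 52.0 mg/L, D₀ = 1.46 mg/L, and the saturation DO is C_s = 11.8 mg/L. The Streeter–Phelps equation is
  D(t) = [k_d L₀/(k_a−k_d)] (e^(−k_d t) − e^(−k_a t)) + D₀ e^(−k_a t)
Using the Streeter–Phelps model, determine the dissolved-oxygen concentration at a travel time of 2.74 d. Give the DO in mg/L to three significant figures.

k_d L₀/(k_a−k_d) = 0.211×52.0/(0.585−0.211) = 10.97/0.3740 = 29.34 mg/L.
e^(−k_d t) = e^(−0.211×2.740) = 0.5609; e^(−k_a t) = e^(−0.585×2.740) = 0.2013.
D = 29.34 × (0.5609 − 0.2013) + 1.46 × 0.2013 = 10.55 + 0.2939 = 10.84 mg/L.
DO = C_s − D = 11.8 − 10.84 = 0.9557 mg/L.

DO ≈ 0.956 mg/L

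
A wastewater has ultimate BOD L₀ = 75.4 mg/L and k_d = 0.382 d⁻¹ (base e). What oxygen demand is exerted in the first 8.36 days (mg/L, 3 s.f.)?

y_t = L₀(1 − e^(−k_d t)) = 75.4 × (1 − e^(−0.382×8.36))
= 75.4 × (1 − 0.04103) = 75.4 × 0.9590 = 72.31 mg/L.

y ≈ 72.3 mg/L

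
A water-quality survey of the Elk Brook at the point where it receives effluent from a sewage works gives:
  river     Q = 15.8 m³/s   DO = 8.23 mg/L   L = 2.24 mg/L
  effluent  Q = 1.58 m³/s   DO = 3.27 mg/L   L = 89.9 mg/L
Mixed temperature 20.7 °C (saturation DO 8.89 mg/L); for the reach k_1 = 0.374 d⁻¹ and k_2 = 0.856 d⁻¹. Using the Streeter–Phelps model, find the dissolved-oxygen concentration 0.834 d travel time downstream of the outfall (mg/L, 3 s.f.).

DO ≈ 6.43 mg/L

Mixed DO = (15.8×8.23 + 1.58×3.27)/(15.8+1.58) = 135.2/17.38 = 7.779 mg/L.
Mixed L₀ = (15.8×2.24 + 1.58×89.9)/(17.38) = 177.4/17.38 = 10.21 mg/L.
Initial deficit D₀ = C_s − DO₀ = 8.89 − 7.779 = 1.111 mg/L.
D(0.834) = [0.374×10.21/(0.856−0.374)](e^(−0.374×0.834) − e^(−0.856×0.834)) + 1.111 e^(−0.856×0.834)
= 7.922 × (0.7320 − 0.4897) + 1.111 × 0.4897 = 2.464 mg/L.
DO = 8.89 − 2.464 = 6.426 mg/L.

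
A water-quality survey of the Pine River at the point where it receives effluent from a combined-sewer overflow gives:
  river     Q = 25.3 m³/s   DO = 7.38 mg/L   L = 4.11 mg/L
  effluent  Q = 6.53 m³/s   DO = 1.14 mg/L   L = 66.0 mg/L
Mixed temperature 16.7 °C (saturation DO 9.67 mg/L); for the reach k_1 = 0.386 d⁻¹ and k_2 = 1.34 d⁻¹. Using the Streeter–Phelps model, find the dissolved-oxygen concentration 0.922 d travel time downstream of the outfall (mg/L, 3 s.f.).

Mixed DO = (25.3×7.38 + 6.53×1.14)/(25.3+6.53) = 194.2/31.83 = 6.100 mg/L.
Mixed L₀ = (25.3×4.11 + 6.53×66.0)/(31.83) = 535.0/31.83 = 16.81 mg/L.
Initial deficit D₀ = C_s − DO₀ = 9.67 − 6.100 = 3.570 mg/L.
D(0.922) = [0.386×16.81/(1.34−0.386)](e^(−0.386×0.922) − e^(−1.34×0.922)) + 3.570 e^(−1.34×0.922)
= 6.800 × (0.7005 − 0.2907) + 3.570 × 0.2907 = 3.825 mg/L.
DO = 9.67 − 3.825 = 5.845 mg/L.

DO ≈ 5.85 mg/L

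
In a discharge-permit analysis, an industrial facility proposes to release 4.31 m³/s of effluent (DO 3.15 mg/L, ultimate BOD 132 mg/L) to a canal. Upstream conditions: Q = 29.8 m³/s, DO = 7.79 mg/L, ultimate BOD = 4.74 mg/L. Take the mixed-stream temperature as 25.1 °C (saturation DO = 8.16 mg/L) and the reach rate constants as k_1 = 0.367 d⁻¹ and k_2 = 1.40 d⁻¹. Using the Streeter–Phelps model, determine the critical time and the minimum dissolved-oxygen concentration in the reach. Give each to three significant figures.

Mixed DO = (29.8×7.79 + 4.31×3.15)/(29.8+4.31) = 245.7/34.11 = 7.204 mg/L.
Mixed L₀ = (29.8×4.74 + 4.31×132)/(34.11) = 710.2/34.11 = 20.82 mg/L.
Initial deficit D₀ = C_s − DO₀ = 8.16 − 7.204 = 0.9563 mg/L.
t_c = (1/1.033) ln[(1.40/0.367)(1 − 0.9563×1.033/(0.367×20.82))] = 0.9681 × ln(3.322) = 1.162 d.
D_c = (0.367/1.40) × 20.82 × e^(−0.367×1.162) = 0.2621 × 20.82 × 0.6528 = 3.563 mg/L.
Minimum DO = 8.16 − 3.563 = 4.597 mg/L.

t_c ≈ 1.16 d; minimum DO ≈ 4.60 mg/L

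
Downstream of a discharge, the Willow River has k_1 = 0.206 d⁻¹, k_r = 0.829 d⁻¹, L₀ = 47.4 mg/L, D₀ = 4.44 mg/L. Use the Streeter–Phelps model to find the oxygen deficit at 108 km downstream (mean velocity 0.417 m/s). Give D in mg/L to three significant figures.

Travel time t = x/v = 108 km / (0.417 m/s) = 108000 m / 0.417 m/s = 259000 s = 2.998 d.
k_1 L₀/(k_r−k_1) = 0.206×47.4/(0.829−0.206) = 9.764/0.6230 = 15.67 mg/L.
e^(−k_1 t) = e^(−0.206×2.998) = 0.5393; e^(−k_r t) = e^(−0.829×2.998) = 0.08332.
D = 15.67 × (0.5393 − 0.08332) + 4.44 × 0.08332 = 7.146 + 0.3700 = 7.516 mg/L.

D ≈ 7.52 mg/L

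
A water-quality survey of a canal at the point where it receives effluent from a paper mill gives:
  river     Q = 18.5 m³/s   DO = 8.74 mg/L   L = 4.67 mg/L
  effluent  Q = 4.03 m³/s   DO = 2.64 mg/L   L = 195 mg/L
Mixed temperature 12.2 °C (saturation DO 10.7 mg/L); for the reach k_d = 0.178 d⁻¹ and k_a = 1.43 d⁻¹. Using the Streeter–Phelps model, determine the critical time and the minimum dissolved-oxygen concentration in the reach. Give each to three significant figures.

t_c ≈ 1.02 d; minimum DO ≈ 6.68 mg/L

Mixed DO = (18.5×8.74 + 4.03×2.64)/(18.5+4.03) = 172.3/22.53 = 7.649 mg/L.
Mixed L₀ = (18.5×4.67 + 4.03×195)/(22.53) = 872.2/22.53 = 38.71 mg/L.
Initial deficit D₀ = C_s − DO₀ = 10.7 − 7.649 = 3.051 mg/L.
t_c = (1/1.252) ln[(1.43/0.178)(1 − 3.051×1.252/(0.178×38.71))] = 0.7987 × ln(3.580) = 1.019 d.
D_c = (0.178/1.43) × 38.71 × e^(−0.178×1.019) = 0.1245 × 38.71 × 0.8342 = 4.020 mg/L.
Minimum DO = 10.7 − 4.020 = 6.680 mg/L.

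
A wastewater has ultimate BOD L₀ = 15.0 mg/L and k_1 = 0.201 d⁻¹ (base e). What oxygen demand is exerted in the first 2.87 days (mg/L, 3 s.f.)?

y_t = L₀(1 − e^(−k_1 t)) = 15.0 × (1 − e^(−0.201×2.87))
= 15.0 × (1 − 0.5617) = 15.0 × 0.4383 = 6.575 mg/L.

y ≈ 6.58 mg/L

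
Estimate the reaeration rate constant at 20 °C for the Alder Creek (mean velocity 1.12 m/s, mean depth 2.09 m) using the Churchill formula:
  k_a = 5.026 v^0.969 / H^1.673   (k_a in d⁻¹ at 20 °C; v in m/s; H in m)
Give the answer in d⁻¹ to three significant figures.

k_a = 5.026 × 1.12^0.969 / 2.09^1.673 = 5.026 × 1.116 / 3.432 = 1.634 d⁻¹.

k_a ≈ 1.63 d⁻¹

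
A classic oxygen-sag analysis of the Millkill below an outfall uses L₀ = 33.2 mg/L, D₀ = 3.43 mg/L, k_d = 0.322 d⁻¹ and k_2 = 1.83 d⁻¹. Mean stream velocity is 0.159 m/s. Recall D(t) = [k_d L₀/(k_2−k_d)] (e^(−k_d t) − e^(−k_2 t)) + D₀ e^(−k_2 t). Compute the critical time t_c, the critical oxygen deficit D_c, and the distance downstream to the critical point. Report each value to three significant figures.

t_c ≈ 0.714 d; D_c ≈ 4.64 mg/L; x_c ≈ 9.80 km

With k_2/k_d = 5.683 and 1 − D₀(k_2−k_d)/(k_d L₀) = 0.5162,
t_c = ln(5.683 × 0.5162) / (1.83 − 0.322) = ln(2.933) / 1.508 = 1.076/1.508 = 0.7136 d.
L(t_c) = L₀ e^(−k_d t_c) = 33.2 × 0.7947 = 26.38 mg/L, and at the critical point k_2 D_c = k_d L, so D_c = (0.322/1.83) × 26.38 = 4.642 mg/L.
x_c = v t_c = 0.159 m/s × 0.7136 d × 86400 s/d = 9804 m ≈ 9.80 km.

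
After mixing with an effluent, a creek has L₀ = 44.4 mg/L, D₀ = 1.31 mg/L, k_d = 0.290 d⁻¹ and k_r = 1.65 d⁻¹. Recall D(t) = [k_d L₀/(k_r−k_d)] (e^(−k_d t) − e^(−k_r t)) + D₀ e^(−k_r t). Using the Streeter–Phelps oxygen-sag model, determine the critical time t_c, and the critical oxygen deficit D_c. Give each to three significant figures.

t_c = [1/(k_r−k_d)] ln[(k_r/k_d)(1 − D₀(k_r−k_d)/(k_d L₀))]
= [1/(1.65−0.290)] ln[(1.65/0.290)(1 − 1.31×1.360/(0.290×44.4))]
= (1/1.360) ln[5.690 × 0.8616] = 0.7353 × ln(4.902) = 0.7353 × 1.590 = 1.169 d.
L(t_c) = L₀ e^(−k_d t_c) = 44.4 × 0.7125 = 31.63 mg/L, and at the critical point k_r D_c = k_d L, so D_c = (0.290/1.65) × 31.63 = 5.560 mg/L.

t_c ≈ 1.17 d; D_c ≈ 5.56 mg/L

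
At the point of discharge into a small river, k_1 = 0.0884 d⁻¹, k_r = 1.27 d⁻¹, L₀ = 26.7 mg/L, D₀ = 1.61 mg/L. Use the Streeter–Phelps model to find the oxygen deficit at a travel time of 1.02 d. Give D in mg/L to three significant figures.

k_1 L₀/(k_r−k_1) = 0.0884×26.7/(1.27−0.0884) = 2.360/1.182 = 1.998 mg/L.
e^(−k_1 t) = e^(−0.0884×1.020) = 0.9138; e^(−k_r t) = e^(−1.27×1.020) = 0.2738.
D = 1.998 × (0.9138 − 0.2738) + 1.61 × 0.2738 = 1.278 + 0.4408 = 1.719 mg/L.

D ≈ 1.72 mg/L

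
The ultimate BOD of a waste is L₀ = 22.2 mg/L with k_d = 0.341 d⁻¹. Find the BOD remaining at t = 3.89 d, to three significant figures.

L_t = L₀ e^(−k_d t) = 22.2 × e^(−0.341×3.89) = 22.2 × 0.2654 = 5.892 mg/L.

L ≈ 5.89 mg/L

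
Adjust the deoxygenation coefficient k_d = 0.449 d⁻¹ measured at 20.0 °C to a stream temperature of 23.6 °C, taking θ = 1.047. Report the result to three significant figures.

k_d(T₂) = k_d(T₁) · θ^(T₂−T₁) = 0.449 × 1.047^(23.6−20.0)
= 0.449 × 1.047^3.60 = 0.449 × 1.180 = 0.5297 d⁻¹.

k_d ≈ 0.530 d⁻¹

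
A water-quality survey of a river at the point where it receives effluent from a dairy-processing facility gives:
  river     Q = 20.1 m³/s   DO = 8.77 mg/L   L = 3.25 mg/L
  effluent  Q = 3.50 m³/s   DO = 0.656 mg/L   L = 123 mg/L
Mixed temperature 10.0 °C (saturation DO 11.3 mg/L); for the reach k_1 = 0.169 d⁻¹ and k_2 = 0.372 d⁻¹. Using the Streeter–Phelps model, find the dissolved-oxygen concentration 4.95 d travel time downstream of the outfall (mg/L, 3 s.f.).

Mixed DO = (20.1×8.77 + 3.50×0.656)/(20.1+3.50) = 178.6/23.60 = 7.567 mg/L.
Mixed L₀ = (20.1×3.25 + 3.50×123)/(23.60) = 495.8/23.60 = 21.01 mg/L.
Initial deficit D₀ = C_s − DO₀ = 11.3 − 7.567 = 3.733 mg/L.
D(4.95) = [0.169×21.01/(0.372−0.169)](e^(−0.169×4.95) − e^(−0.372×4.95)) + 3.733 e^(−0.372×4.95)
= 17.49 × (0.4332 − 0.1586) + 3.733 × 0.1586 = 5.395 mg/L.
DO = 11.3 − 5.395 = 5.905 mg/L.

DO ≈ 5.90 mg/L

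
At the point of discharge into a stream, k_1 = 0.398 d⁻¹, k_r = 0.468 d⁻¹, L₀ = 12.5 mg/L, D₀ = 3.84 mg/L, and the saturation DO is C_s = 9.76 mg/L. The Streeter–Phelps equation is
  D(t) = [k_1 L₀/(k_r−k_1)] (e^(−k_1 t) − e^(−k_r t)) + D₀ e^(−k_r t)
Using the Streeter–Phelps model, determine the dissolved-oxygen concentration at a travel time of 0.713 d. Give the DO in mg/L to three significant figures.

DO ≈ 4.40 mg/L

k_1 L₀/(k_r−k_1) = 0.398×12.5/(0.468−0.398) = 4.975/0.07000 = 71.07 mg/L.
e^(−k_1 t) = e^(−0.398×0.7130) = 0.7529; e^(−k_r t) = e^(−0.468×0.7130) = 0.7163.
D = 71.07 × (0.7529 − 0.7163) + 3.84 × 0.7163 = 2.605 + 2.751 = 5.356 mg/L.
DO = C_s − D = 9.76 − 5.356 = 4.404 mg/L.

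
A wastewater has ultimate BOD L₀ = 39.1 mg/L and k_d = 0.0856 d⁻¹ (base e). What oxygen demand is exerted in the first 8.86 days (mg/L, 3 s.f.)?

y ≈ 20.8 mg/L

y_t = L₀(1 − e^(−k_d t)) = 39.1 × (1 − e^(−0.0856×8.86))
= 39.1 × (1 − 0.4684) = 39.1 × 0.5316 = 20.79 mg/L.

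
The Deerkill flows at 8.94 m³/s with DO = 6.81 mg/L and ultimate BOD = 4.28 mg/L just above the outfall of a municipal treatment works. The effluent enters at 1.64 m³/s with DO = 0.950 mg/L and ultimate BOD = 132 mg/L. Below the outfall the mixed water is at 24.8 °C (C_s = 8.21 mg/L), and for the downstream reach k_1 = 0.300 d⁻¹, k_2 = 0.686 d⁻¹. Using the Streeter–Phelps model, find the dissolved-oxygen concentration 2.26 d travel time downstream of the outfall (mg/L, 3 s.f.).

Mixed DO = (8.94×6.81 + 1.64×0.950)/(8.94+1.64) = 62.44/10.58 = 5.902 mg/L.
Mixed L₀ = (8.94×4.28 + 1.64×132)/(10.58) = 254.7/10.58 = 24.08 mg/L.
Initial deficit D₀ = C_s − DO₀ = 8.21 − 5.902 = 2.308 mg/L.
D(2.26) = [0.300×24.08/(0.686−0.300)](e^(−0.300×2.26) − e^(−0.686×2.26)) + 2.308 e^(−0.686×2.26)
= 18.71 × (0.5076 − 0.2122) + 2.308 × 0.2122 = 6.019 mg/L.
DO = 8.21 − 6.019 = 2.191 mg/L.

DO ≈ 2.19 mg/L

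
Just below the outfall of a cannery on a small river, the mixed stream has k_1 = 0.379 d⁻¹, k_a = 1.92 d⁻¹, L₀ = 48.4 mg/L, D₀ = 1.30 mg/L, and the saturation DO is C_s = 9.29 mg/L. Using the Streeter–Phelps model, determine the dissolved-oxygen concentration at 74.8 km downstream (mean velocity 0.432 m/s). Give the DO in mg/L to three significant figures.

DO ≈ 3.95 mg/L

Travel time t = x/v = 74.8 km / (0.432 m/s) = 74800 m / 0.432 m/s = 173100 s = 2.004 d.
k_1 L₀/(k_a−k_1) = 0.379×48.4/(1.92−0.379) = 18.34/1.541 = 11.90 mg/L.
e^(−k_1 t) = e^(−0.379×2.004) = 0.4679; e^(−k_a t) = e^(−1.92×2.004) = 0.02133.
D = 11.90 × (0.4679 − 0.02133) + 1.30 × 0.02133 = 5.316 + 0.02773 = 5.343 mg/L.
DO = C_s − D = 9.29 − 5.343 = 3.947 mg/L.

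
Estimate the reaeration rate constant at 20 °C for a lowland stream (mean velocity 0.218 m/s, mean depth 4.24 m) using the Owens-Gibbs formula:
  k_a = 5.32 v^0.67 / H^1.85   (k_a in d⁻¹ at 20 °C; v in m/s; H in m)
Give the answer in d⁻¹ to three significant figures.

k_a = 5.32 × 0.218^0.67 / 4.24^1.85 = 5.32 × 0.3604 / 14.48 = 0.1324 d⁻¹.

k_a ≈ 0.132 d⁻¹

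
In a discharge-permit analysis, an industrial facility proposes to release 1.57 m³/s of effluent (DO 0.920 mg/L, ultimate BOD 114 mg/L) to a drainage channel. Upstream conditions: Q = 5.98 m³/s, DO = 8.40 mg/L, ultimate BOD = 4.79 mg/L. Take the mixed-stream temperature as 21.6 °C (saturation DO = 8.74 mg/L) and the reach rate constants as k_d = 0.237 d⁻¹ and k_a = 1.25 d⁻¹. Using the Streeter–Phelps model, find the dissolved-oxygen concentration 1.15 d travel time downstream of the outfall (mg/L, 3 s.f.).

DO ≈ 4.92 mg/L

Mixed DO = (5.98×8.40 + 1.57×0.920)/(5.98+1.57) = 51.68/7.550 = 6.845 mg/L.
Mixed L₀ = (5.98×4.79 + 1.57×114)/(7.550) = 207.6/7.550 = 27.50 mg/L.
Initial deficit D₀ = C_s − DO₀ = 8.74 − 6.845 = 1.895 mg/L.
D(1.15) = [0.237×27.50/(1.25−0.237)](e^(−0.237×1.15) − e^(−1.25×1.15)) + 1.895 e^(−1.25×1.15)
= 6.434 × (0.7614 − 0.2375) + 1.895 × 0.2375 = 3.821 mg/L.
DO = 8.74 − 3.821 = 4.919 mg/L.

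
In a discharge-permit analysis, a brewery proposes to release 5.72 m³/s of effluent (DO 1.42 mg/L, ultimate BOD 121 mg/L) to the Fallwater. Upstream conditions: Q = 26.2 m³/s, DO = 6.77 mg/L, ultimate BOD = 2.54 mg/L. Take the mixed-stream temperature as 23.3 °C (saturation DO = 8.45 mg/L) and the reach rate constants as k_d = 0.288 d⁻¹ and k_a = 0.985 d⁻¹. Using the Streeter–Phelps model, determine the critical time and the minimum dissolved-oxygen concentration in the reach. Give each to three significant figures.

t_c ≈ 1.32 d; minimum DO ≈ 3.69 mg/L

Mixed DO = (26.2×6.77 + 5.72×1.42)/(26.2+5.72) = 185.5/31.92 = 5.811 mg/L.
Mixed L₀ = (26.2×2.54 + 5.72×121)/(31.92) = 758.7/31.92 = 23.77 mg/L.
Initial deficit D₀ = C_s − DO₀ = 8.45 − 5.811 = 2.639 mg/L.
t_c = (1/0.6970) ln[(0.985/0.288)(1 − 2.639×0.6970/(0.288×23.77))] = 1.435 × ln(2.501) = 1.315 d.
D_c = (0.288/0.985) × 23.77 × e^(−0.288×1.315) = 0.2924 × 23.77 × 0.6847 = 4.758 mg/L.
Minimum DO = 8.45 − 4.758 = 3.692 mg/L.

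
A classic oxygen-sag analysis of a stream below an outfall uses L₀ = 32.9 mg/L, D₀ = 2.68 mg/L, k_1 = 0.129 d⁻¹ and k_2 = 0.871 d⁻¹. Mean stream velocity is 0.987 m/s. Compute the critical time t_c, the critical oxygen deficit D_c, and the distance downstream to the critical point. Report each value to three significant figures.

At the critical point dD/dt = 0, so k_1 L₀ e^(−k_1 t) = k_2 D. Substituting D(t) from the Streeter–Phelps equation and solving for t gives
t_c = ln[(k_2/k_1)(1 − D₀(k_2−k_1)/(k_1 L₀))] / (k_2−k_1).
Here k_2−k_1 = 0.7420 d⁻¹ and 1 − D₀(k_2−k_1)/(k_1 L₀) = 1 − 2.68×0.7420/(0.129×32.9) = 0.5315, so
t_c = ln(6.752 × 0.5315) / 0.7420 = 1.278 / 0.7420 = 1.722 d.
D_c = (k_1/k_2) L₀ e^(−k_1 t_c) = (0.129/0.871) × 32.9 × e^(−0.129×1.722) = 0.1481 × 32.9 × 0.8008 = 3.902 mg/L.
x_c = v t_c = 0.987 m/s × 1.722 d × 86400 s/d = 146800 m ≈ 147 km.

t_c ≈ 1.72 d; D_c ≈ 3.90 mg/L; x_c ≈ 147 km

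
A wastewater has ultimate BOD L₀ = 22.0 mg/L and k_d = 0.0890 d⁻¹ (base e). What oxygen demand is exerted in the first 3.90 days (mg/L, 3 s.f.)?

y_t = L₀(1 − e^(−k_d t)) = 22.0 × (1 − e^(−0.0890×3.90))
= 22.0 × (1 − 0.7067) = 22.0 × 0.2933 = 6.452 mg/L.

y ≈ 6.45 mg/L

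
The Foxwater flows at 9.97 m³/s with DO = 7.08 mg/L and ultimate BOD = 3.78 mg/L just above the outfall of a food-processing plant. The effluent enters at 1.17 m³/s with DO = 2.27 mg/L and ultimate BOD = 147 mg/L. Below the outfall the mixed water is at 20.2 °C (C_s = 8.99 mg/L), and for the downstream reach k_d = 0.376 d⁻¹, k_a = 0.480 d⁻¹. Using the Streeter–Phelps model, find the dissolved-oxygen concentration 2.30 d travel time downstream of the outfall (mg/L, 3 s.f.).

Mixed DO = (9.97×7.08 + 1.17×2.27)/(9.97+1.17) = 73.24/11.14 = 6.575 mg/L.
Mixed L₀ = (9.97×3.78 + 1.17×147)/(11.14) = 209.7/11.14 = 18.82 mg/L.
Initial deficit D₀ = C_s − DO₀ = 8.99 − 6.575 = 2.415 mg/L.
D(2.30) = [0.376×18.82/(0.480−0.376)](e^(−0.376×2.30) − e^(−0.480×2.30)) + 2.415 e^(−0.480×2.30)
= 68.05 × (0.4211 − 0.3315) + 2.415 × 0.3315 = 6.897 mg/L.
DO = 8.99 − 6.897 = 2.093 mg/L.

DO ≈ 2.09 mg/L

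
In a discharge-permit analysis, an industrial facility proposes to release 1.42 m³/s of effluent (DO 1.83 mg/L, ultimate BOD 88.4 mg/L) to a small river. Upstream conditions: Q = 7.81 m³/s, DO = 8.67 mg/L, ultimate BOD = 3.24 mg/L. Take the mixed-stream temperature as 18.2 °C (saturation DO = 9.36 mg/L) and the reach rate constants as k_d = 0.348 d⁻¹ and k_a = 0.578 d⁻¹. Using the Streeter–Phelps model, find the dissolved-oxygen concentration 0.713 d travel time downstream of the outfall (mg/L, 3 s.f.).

DO ≈ 5.29 mg/L

Mixed DO = (7.81×8.67 + 1.42×1.83)/(7.81+1.42) = 70.31/9.230 = 7.618 mg/L.
Mixed L₀ = (7.81×3.24 + 1.42×88.4)/(9.230) = 150.8/9.230 = 16.34 mg/L.
Initial deficit D₀ = C_s − DO₀ = 9.36 − 7.618 = 1.742 mg/L.
D(0.713) = [0.348×16.34/(0.578−0.348)](e^(−0.348×0.713) − e^(−0.578×0.713)) + 1.742 e^(−0.578×0.713)
= 24.73 × (0.7803 − 0.6622) + 1.742 × 0.6622 = 4.072 mg/L.
DO = 9.36 − 4.072 = 5.288 mg/L.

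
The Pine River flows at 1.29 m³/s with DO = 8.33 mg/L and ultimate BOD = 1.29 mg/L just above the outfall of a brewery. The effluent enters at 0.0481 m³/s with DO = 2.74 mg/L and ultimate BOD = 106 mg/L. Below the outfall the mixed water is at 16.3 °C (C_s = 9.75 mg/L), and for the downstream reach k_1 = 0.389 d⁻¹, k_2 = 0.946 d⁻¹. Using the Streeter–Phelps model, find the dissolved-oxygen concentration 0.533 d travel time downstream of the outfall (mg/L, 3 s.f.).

DO ≈ 8.03 mg/L

Mixed DO = (1.29×8.33 + 0.0481×2.74)/(1.29+0.0481) = 10.88/1.338 = 8.129 mg/L.
Mixed L₀ = (1.29×1.29 + 0.0481×106)/(1.338) = 6.763/1.338 = 5.054 mg/L.
Initial deficit D₀ = C_s − DO₀ = 9.75 − 8.129 = 1.621 mg/L.
D(0.533) = [0.389×5.054/(0.946−0.389)](e^(−0.389×0.533) − e^(−0.946×0.533)) + 1.621 e^(−0.946×0.533)
= 3.530 × (0.8127 − 0.6040) + 1.621 × 0.6040 = 1.716 mg/L.
DO = 9.75 − 1.716 = 8.034 mg/L.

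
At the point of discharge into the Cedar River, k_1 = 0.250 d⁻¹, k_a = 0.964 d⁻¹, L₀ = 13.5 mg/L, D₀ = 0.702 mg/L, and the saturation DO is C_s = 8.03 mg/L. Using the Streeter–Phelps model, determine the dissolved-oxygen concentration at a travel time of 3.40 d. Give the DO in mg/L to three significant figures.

DO ≈ 6.16 mg/L

k_1 L₀/(k_a−k_1) = 0.250×13.5/(0.964−0.250) = 3.375/0.7140 = 4.727 mg/L.
e^(−k_1 t) = e^(−0.250×3.400) = 0.4274; e^(−k_a t) = e^(−0.964×3.400) = 0.03772.
D = 4.727 × (0.4274 − 0.03772) + 0.702 × 0.03772 = 1.842 + 0.02648 = 1.869 mg/L.
DO = C_s − D = 8.03 − 1.869 = 6.161 mg/L.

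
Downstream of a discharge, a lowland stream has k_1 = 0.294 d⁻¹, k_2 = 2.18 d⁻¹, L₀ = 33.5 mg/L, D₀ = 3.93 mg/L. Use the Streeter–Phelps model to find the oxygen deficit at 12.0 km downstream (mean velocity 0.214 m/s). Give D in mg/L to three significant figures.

D ≈ 4.00 mg/L

Travel time t = x/v = 12.0 km / (0.214 m/s) = 12000 m / 0.214 m/s = 56070 s = 0.6490 d.
k_1 L₀/(k_2−k_1) = 0.294×33.5/(2.18−0.294) = 9.849/1.886 = 5.222 mg/L.
e^(−k_1 t) = e^(−0.294×0.6490) = 0.8263; e^(−k_2 t) = e^(−2.18×0.6490) = 0.2430.
D = 5.222 × (0.8263 − 0.2430) + 3.93 × 0.2430 = 3.046 + 0.9548 = 4.001 mg/L.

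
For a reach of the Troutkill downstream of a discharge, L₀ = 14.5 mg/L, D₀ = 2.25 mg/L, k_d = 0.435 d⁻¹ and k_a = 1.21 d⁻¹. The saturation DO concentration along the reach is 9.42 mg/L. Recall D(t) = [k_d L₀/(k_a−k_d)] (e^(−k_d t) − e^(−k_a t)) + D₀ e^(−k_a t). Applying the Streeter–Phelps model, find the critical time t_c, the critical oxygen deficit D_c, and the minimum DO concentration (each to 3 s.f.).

t_c ≈ 0.902 d; D_c ≈ 3.52 mg/L; min DO ≈ 5.90 mg/L

At the critical point dD/dt = 0, so k_d L₀ e^(−k_d t) = k_a D. Substituting D(t) from the Streeter–Phelps equation and solving for t gives
t_c = ln[(k_a/k_d)(1 − D₀(k_a−k_d)/(k_d L₀))] / (k_a−k_d).
Here k_a−k_d = 0.7750 d⁻¹ and 1 − D₀(k_a−k_d)/(k_d L₀) = 1 − 2.25×0.7750/(0.435×14.5) = 0.7235, so
t_c = ln(2.782 × 0.7235) / 0.7750 = 0.6994 / 0.7750 = 0.9025 d.
L(t_c) = L₀ e^(−k_d t_c) = 14.5 × 0.6753 = 9.792 mg/L, and at the critical point k_a D_c = k_d L, so D_c = (0.435/1.21) × 9.792 = 3.520 mg/L.
Minimum DO = C_s − D_c = 9.42 − 3.520 = 5.900 mg/L.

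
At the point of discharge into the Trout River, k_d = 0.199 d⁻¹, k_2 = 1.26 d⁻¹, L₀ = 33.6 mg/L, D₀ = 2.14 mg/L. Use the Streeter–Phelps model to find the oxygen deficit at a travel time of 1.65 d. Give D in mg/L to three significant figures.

k_d L₀/(k_2−k_d) = 0.199×33.6/(1.26−0.199) = 6.686/1.061 = 6.302 mg/L.
e^(−k_d t) = e^(−0.199×1.650) = 0.7201; e^(−k_2 t) = e^(−1.26×1.650) = 0.1251.
D = 6.302 × (0.7201 − 0.1251) + 2.14 × 0.1251 = 3.750 + 0.2676 = 4.018 mg/L.

D ≈ 4.02 mg/L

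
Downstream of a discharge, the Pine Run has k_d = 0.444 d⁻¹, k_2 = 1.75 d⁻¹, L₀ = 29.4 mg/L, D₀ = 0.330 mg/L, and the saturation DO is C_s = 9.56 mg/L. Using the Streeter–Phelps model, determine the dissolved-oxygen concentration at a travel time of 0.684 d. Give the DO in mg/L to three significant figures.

k_d L₀/(k_2−k_d) = 0.444×29.4/(1.75−0.444) = 13.05/1.306 = 9.995 mg/L.
e^(−k_d t) = e^(−0.444×0.6840) = 0.7381; e^(−k_2 t) = e^(−1.75×0.6840) = 0.3021.
D = 9.995 × (0.7381 − 0.3021) + 0.330 × 0.3021 = 4.358 + 0.09969 = 4.457 mg/L.
DO = C_s − D = 9.56 − 4.457 = 5.103 mg/L.

DO ≈ 5.10 mg/L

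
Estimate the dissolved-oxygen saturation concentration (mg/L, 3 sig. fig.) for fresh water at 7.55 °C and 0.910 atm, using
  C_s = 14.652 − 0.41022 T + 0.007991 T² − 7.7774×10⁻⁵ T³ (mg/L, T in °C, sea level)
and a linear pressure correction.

C_s ≈ 10.9 mg/L

At sea level: C_s = 14.652 − 0.41022×7.55 + 0.007991×7.55² − 7.7774×10⁻⁵×7.55³ = 11.98 mg/L.
Pressure correction: C_s' = 11.98 × 0.910 = 10.90 mg/L.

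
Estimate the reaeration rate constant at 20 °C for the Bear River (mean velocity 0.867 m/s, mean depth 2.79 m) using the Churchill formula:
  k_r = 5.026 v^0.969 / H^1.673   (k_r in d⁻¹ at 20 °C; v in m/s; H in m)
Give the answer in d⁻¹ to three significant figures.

k_r ≈ 0.786 d⁻¹

k_r = 5.026 × 0.867^0.969 / 2.79^1.673 = 5.026 × 0.8708 / 5.565 = 0.7864 d⁻¹.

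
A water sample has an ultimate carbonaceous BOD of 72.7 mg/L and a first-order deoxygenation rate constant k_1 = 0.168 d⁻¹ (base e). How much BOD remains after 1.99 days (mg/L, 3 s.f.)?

L ≈ 52.0 mg/L

L_t = L₀ e^(−k_1 t) = 72.7 × e^(−0.168×1.99) = 72.7 × 0.7158 = 52.04 mg/L.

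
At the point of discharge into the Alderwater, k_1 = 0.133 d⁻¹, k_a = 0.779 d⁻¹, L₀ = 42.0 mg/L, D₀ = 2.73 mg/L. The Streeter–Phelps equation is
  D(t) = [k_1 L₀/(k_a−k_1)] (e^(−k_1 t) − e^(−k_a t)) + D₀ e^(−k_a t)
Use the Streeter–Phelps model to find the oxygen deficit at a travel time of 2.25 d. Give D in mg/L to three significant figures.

D ≈ 5.39 mg/L

k_1 L₀/(k_a−k_1) = 0.133×42.0/(0.779−0.133) = 5.586/0.6460 = 8.647 mg/L.
e^(−k_1 t) = e^(−0.133×2.250) = 0.7414; e^(−k_a t) = e^(−0.779×2.250) = 0.1733.
D = 8.647 × (0.7414 − 0.1733) + 2.73 × 0.1733 = 4.912 + 0.4731 = 5.385 mg/L.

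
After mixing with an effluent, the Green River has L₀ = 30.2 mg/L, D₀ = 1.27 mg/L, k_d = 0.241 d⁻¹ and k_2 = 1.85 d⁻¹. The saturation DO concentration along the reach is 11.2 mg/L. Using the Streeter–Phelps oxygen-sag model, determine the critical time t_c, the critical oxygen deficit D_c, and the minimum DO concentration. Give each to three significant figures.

t_c ≈ 1.06 d; D_c ≈ 3.05 mg/L; min DO ≈ 8.15 mg/L

At the critical point dD/dt = 0, so k_d L₀ e^(−k_d t) = k_2 D. Substituting D(t) from the Streeter–Phelps equation and solving for t gives
t_c = ln[(k_2/k_d)(1 − D₀(k_2−k_d)/(k_d L₀))] / (k_2−k_d).
Here k_2−k_d = 1.609 d⁻¹ and 1 − D₀(k_2−k_d)/(k_d L₀) = 1 − 1.27×1.609/(0.241×30.2) = 0.7192, so
t_c = ln(7.676 × 0.7192) / 1.609 = 1.709 / 1.609 = 1.062 d.
D_c = (k_d/k_2) L₀ e^(−k_d t_c) = (0.241/1.85) × 30.2 × e^(−0.241×1.062) = 0.1303 × 30.2 × 0.7742 = 3.046 mg/L.
Minimum DO = C_s − D_c = 11.2 − 3.046 = 8.154 mg/L.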